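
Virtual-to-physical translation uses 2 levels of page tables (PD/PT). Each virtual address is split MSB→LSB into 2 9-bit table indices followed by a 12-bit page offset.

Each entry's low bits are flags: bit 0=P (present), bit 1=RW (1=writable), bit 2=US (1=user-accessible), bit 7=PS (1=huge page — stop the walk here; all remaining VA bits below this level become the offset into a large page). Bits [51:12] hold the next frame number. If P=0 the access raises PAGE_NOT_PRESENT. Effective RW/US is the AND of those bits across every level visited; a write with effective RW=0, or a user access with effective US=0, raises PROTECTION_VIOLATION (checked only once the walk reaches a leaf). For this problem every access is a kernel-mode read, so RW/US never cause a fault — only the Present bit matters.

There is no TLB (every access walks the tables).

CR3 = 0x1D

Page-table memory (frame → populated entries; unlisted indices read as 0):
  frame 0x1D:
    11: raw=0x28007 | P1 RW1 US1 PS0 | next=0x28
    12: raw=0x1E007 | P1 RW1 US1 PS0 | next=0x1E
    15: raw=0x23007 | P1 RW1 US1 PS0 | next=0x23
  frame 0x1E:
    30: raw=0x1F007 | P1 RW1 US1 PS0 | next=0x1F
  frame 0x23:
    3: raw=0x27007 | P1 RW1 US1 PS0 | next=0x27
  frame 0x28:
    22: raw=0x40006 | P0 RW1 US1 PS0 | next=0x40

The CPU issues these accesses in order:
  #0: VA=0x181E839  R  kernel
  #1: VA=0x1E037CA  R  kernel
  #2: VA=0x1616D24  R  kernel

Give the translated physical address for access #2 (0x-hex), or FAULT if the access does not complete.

Walk each access:
#0 VA=0x181E839 (r,kernel):
  L0: frame=0x1D idx=12 entry=0x1E007 [P=1 RW=1 US=1 PS=0]
  L1: frame=0x1E idx=30 entry=0x1F007 [P=1 RW=1 US=1 PS=0]
  ⇒ phys 0x1F839  [2 reads]
#1 VA=0x1E037CA (r,kernel):
  L0: frame=0x1D idx=15 entry=0x23007 [P=1 RW=1 US=1 PS=0]
  L1: frame=0x23 idx=3 entry=0x27007 [P=1 RW=1 US=1 PS=0]
  ⇒ phys 0x277CA  [2 reads]
#2 VA=0x1616D24 (r,kernel):
  L0: frame=0x1D idx=11 entry=0x28007 [P=1 RW=1 US=1 PS=0]
  L1: frame=0x28 idx=22 entry=0x40006 [P=0 RW=1 US=1 PS=0]
  ⇒ fault: PAGE_NOT_PRESENT  — 2 lookups

Access #2 PA: FAULT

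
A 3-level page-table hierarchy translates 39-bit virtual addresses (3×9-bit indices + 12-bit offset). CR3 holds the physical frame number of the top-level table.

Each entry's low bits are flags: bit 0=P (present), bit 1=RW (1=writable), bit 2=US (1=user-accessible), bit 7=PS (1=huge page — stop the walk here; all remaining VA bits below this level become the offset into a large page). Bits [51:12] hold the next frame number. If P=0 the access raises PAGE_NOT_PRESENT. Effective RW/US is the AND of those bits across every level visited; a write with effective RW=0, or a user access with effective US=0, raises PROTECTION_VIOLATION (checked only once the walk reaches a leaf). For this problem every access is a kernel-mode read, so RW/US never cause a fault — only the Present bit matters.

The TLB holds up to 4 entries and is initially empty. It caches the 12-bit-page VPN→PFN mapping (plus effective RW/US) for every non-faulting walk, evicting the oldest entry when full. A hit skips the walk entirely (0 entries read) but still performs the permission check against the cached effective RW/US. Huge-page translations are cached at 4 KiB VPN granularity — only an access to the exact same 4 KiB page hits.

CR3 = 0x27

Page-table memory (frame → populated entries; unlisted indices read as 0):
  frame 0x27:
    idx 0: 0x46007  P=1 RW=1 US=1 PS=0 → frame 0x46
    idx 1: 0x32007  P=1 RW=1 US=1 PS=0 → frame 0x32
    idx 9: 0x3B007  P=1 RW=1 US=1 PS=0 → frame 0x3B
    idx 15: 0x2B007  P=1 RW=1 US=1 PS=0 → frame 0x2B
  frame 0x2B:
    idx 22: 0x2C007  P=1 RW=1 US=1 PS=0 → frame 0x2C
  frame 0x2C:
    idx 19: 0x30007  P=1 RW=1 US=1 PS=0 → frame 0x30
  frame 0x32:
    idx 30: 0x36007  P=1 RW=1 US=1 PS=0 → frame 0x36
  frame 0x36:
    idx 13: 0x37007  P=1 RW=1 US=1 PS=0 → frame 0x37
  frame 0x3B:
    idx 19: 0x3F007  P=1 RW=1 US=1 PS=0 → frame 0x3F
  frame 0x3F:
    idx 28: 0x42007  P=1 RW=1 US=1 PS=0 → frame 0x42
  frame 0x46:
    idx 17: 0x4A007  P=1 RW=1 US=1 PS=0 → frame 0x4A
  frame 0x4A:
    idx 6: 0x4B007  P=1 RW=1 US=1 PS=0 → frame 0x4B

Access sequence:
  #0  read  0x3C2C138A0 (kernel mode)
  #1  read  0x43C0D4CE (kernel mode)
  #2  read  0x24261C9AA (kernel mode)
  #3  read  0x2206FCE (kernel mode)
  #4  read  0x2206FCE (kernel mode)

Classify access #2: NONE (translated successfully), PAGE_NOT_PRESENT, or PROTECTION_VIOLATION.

Walk each access:
#0 VA=0x3C2C138A0 (r,kernel):
  [0] read 0x27 idx=15: raw=0x2B007 flags P=1 W=1 U=1 S=0
  [1] read 0x2B idx=22: raw=0x2C007 flags P=1 W=1 U=1 S=0
  [2] read 0x2C idx=19: raw=0x30007 flags P=1 W=1 U=1 S=0
  ⇒ phys 0x308A0  [3 reads]
#1 VA=0x43C0D4CE (r,kernel):
  [0] read 0x27 idx=1: raw=0x32007 flags P=1 W=1 U=1 S=0
  [1] read 0x32 idx=30: raw=0x36007 flags P=1 W=1 U=1 S=0
  [2] read 0x36 idx=13: raw=0x37007 flags P=1 W=1 U=1 S=0
  ⇒ phys 0x374CE  [3 reads]
#2 VA=0x24261C9AA (r,kernel):
  [0] read 0x27 idx=9: raw=0x3B007 flags P=1 W=1 U=1 S=0
  [1] read 0x3B idx=19: raw=0x3F007 flags P=1 W=1 U=1 S=0
  [2] read 0x3F idx=28: raw=0x42007 flags P=1 W=1 U=1 S=0
  ⇒ phys 0x429AA  [3 reads]
#3 VA=0x2206FCE (r,kernel):
  [0] read 0x27 idx=0: raw=0x46007 flags P=1 W=1 U=1 S=0
  [1] read 0x46 idx=17: raw=0x4A007 flags P=1 W=1 U=1 S=0
  [2] read 0x4A idx=6: raw=0x4B007 flags P=1 W=1 U=1 S=0
  ⇒ phys 0x4BFCE  [3 reads]
#4 VA=0x2206FCE (r,kernel):
  TLB hit vpn=0x2206 → PA=0x4BFCE

Access #2 fault: NONE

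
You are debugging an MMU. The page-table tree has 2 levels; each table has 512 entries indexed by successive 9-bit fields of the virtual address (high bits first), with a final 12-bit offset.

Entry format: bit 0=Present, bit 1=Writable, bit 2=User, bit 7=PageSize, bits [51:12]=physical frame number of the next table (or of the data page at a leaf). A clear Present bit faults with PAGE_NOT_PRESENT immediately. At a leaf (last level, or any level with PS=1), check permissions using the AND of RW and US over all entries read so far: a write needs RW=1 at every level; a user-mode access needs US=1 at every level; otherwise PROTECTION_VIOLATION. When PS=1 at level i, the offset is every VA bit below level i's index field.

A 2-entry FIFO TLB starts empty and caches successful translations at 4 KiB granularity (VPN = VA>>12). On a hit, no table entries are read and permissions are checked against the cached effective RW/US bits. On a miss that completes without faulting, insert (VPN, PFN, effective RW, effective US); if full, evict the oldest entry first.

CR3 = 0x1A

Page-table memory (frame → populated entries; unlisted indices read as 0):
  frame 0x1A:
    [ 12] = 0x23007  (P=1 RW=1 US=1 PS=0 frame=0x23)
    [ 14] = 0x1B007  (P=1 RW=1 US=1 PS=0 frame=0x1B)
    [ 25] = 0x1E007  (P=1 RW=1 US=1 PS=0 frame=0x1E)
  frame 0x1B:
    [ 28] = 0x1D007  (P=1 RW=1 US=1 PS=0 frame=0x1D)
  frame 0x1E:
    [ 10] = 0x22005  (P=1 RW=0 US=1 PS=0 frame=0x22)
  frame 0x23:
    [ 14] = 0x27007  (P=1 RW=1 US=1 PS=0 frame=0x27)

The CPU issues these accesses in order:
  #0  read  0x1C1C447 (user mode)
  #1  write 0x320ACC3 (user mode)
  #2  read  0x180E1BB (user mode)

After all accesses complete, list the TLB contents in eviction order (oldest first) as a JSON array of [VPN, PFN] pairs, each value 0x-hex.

Per-access translation:
#0 VA=0x1C1C447 (r,user):
  L0: frame=0x1A idx=14 entry=0x1B007 [P=1 RW=1 US=1 PS=0]
  L1: frame=0x1B idx=28 entry=0x1D007 [P=1 RW=1 US=1 PS=0]
  → PA=0x1D447  (2 entries read)
#1 VA=0x320ACC3 (w,user):
  L0: frame=0x1A idx=25 entry=0x1E007 [P=1 RW=1 US=1 PS=0]
  L1: frame=0x1E idx=10 entry=0x22005 [P=1 RW=0 US=1 PS=0]
  → PROTECTION_VIOLATION  (2 entries read)
#2 VA=0x180E1BB (r,user):
  L0: frame=0x1A idx=12 entry=0x23007 [P=1 RW=1 US=1 PS=0]
  L1: frame=0x23 idx=14 entry=0x27007 [P=1 RW=1 US=1 PS=0]
  → PA=0x271BB  (2 entries read)

TLB: [["0x1C1C", "0x1D"], ["0x180E", "0x27"]]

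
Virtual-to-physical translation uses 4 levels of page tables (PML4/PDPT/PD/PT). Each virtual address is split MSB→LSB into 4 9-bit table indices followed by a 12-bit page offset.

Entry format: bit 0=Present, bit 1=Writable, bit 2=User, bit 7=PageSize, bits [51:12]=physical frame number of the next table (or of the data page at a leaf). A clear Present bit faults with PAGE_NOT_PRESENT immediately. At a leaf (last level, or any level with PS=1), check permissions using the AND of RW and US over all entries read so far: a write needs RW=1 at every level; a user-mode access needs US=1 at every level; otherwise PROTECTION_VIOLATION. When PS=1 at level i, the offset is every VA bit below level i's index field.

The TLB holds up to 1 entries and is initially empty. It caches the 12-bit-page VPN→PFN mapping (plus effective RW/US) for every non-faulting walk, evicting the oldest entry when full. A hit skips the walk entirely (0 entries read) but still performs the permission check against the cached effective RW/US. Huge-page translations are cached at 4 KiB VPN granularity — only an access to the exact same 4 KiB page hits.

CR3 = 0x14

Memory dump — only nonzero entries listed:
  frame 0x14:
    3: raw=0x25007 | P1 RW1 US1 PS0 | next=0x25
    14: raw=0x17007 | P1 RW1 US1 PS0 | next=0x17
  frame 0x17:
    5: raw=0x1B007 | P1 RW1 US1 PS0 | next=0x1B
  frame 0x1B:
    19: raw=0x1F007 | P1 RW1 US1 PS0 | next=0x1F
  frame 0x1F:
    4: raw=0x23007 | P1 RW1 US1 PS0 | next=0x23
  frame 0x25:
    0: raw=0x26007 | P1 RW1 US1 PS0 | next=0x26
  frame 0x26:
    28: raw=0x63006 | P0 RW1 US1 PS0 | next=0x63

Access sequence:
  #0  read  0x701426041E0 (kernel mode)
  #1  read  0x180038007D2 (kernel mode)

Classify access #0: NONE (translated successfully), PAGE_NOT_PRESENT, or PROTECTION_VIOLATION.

Trace:
#0 VA=0x701426041E0 (r,kernel):
  lvl0: tbl 0x14, slot 14 ⇒ 0x17007 (P1/RW1/US1/PS0)
  lvl1: tbl 0x17, slot 5 ⇒ 0x1B007 (P1/RW1/US1/PS0)
  lvl2: tbl 0x1B, slot 19 ⇒ 0x1F007 (P1/RW1/US1/PS0)
  lvl3: tbl 0x1F, slot 4 ⇒ 0x23007 (P1/RW1/US1/PS0)
  ✓ 0x231E0  — 4 lookups
#1 VA=0x180038007D2 (r,kernel):
  lvl0: tbl 0x14, slot 3 ⇒ 0x25007 (P1/RW1/US1/PS0)
  lvl1: tbl 0x25, slot 0 ⇒ 0x26007 (P1/RW1/US1/PS0)
  lvl2: tbl 0x26, slot 28 ⇒ 0x63006 (P0/RW1/US1/PS0)
  ✗ PAGE_NOT_PRESENT  [3 reads]

Access #0 fault: NONE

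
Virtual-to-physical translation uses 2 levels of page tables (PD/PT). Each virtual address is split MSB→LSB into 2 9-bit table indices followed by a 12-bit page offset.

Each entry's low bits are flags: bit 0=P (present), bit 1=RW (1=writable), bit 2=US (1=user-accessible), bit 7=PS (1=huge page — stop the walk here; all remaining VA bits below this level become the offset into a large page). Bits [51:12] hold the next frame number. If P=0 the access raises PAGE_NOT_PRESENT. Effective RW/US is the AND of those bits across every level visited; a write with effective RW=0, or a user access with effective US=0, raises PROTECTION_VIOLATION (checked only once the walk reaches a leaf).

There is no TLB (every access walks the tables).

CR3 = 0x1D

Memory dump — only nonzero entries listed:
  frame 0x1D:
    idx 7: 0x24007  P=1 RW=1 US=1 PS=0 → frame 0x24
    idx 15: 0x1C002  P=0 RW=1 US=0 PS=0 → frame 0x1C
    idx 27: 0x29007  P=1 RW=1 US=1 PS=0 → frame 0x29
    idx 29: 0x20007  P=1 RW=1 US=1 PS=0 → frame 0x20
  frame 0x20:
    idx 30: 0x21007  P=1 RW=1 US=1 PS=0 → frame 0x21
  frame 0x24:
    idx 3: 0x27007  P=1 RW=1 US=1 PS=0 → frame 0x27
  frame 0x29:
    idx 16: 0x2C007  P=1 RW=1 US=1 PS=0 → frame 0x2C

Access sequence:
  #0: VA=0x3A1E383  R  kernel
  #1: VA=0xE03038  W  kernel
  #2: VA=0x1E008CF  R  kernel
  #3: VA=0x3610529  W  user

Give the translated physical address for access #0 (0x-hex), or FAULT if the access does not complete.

Per-access translation:
#0 VA=0x3A1E383 (r,kernel):
  lvl0: tbl 0x1D, slot 29 ⇒ 0x20007 (P1/RW1/US1/PS0)
  lvl1: tbl 0x20, slot 30 ⇒ 0x21007 (P1/RW1/US1/PS0)
  → PA=0x21383  (2 entries read)
#1 VA=0xE03038 (w,kernel):
  lvl0: tbl 0x1D, slot 7 ⇒ 0x24007 (P1/RW1/US1/PS0)
  lvl1: tbl 0x24, slot 3 ⇒ 0x27007 (P1/RW1/US1/PS0)
  → PA=0x27038  (2 entries read)
#2 VA=0x1E008CF (r,kernel):
  lvl0: tbl 0x1D, slot 15 ⇒ 0x1C002 (P0/RW1/US0/PS0)
  → PAGE_NOT_PRESENT  (1 entries read)
#3 VA=0x3610529 (w,user):
  lvl0: tbl 0x1D, slot 27 ⇒ 0x29007 (P1/RW1/US1/PS0)
  lvl1: tbl 0x29, slot 16 ⇒ 0x2C007 (P1/RW1/US1/PS0)
  → PA=0x2C529  (2 entries read)

Access #0 PA: 0x21383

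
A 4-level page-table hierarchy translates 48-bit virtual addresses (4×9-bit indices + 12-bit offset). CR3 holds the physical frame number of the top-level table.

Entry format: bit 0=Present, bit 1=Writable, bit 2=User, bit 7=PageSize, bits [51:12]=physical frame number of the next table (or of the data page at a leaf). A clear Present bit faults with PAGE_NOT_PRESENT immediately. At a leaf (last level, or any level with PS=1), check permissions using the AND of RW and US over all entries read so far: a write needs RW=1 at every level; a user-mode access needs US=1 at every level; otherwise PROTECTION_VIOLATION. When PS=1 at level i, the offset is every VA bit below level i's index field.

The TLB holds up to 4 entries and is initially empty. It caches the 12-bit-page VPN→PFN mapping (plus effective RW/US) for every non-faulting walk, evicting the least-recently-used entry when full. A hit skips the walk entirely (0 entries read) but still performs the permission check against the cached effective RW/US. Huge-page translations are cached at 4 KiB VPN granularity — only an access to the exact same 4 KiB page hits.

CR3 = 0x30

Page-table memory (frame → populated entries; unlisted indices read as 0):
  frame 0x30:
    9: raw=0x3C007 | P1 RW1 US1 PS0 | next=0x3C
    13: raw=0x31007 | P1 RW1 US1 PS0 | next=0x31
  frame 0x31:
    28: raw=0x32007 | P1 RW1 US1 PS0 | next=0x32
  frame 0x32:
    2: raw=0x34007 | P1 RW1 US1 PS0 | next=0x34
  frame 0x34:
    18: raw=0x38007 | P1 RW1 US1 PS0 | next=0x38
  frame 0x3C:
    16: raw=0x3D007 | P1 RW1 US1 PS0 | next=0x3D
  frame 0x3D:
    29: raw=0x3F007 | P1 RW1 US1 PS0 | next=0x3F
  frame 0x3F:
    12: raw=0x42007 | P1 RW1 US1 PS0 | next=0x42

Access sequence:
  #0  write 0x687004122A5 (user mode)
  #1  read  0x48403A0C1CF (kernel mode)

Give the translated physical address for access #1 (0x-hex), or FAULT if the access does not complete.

Trace:
#0 VA=0x687004122A5 (w,user):
  [0] read 0x30 idx=13: raw=0x31007 flags P=1 W=1 U=1 S=0
  [1] read 0x31 idx=28: raw=0x32007 flags P=1 W=1 U=1 S=0
  [2] read 0x32 idx=2: raw=0x34007 flags P=1 W=1 U=1 S=0
  [3] read 0x34 idx=18: raw=0x38007 flags P=1 W=1 U=1 S=0
  ✓ 0x382A5  — 4 lookups
#1 VA=0x48403A0C1CF (r,kernel):
  [0] read 0x30 idx=9: raw=0x3C007 flags P=1 W=1 U=1 S=0
  [1] read 0x3C idx=16: raw=0x3D007 flags P=1 W=1 U=1 S=0
  [2] read 0x3D idx=29: raw=0x3F007 flags P=1 W=1 U=1 S=0
  [3] read 0x3F idx=12: raw=0x42007 flags P=1 W=1 U=1 S=0
  ✓ 0x421CF  — 4 lookups

Access #1 PA: 0x421CF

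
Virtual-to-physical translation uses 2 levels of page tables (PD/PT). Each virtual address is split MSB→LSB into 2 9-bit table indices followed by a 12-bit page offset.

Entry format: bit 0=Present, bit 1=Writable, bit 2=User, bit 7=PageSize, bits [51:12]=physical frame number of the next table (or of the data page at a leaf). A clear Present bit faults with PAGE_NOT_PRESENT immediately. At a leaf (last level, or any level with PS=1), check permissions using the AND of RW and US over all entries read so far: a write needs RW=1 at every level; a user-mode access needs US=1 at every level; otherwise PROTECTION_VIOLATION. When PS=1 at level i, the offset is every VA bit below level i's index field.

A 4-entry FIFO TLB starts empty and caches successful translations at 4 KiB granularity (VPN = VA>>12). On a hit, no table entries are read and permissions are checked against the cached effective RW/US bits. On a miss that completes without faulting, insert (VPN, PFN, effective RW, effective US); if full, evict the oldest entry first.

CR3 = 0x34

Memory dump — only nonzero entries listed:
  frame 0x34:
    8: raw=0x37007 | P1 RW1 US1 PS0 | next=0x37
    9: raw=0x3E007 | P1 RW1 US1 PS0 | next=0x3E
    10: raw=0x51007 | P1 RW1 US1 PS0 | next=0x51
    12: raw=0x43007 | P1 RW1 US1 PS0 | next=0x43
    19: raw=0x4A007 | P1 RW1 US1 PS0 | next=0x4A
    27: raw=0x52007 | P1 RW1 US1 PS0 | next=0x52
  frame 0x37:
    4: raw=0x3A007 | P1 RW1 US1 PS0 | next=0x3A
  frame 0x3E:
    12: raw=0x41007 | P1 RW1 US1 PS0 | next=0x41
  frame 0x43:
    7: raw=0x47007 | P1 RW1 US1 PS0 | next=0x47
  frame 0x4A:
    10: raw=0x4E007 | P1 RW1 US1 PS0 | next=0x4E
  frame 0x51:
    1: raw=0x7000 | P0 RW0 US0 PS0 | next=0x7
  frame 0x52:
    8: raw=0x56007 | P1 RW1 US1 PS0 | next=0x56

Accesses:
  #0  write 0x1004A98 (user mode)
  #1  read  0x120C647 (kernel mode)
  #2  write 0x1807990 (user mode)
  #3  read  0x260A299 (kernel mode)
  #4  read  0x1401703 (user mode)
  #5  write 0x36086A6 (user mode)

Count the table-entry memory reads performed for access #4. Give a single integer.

Trace:
#0 VA=0x1004A98 (w,user):
  lvl0: tbl 0x34, slot 8 ⇒ 0x37007 (P1/RW1/US1/PS0)
  lvl1: tbl 0x37, slot 4 ⇒ 0x3A007 (P1/RW1/US1/PS0)
  ⇒ phys 0x3AA98  [2 reads]
#1 VA=0x120C647 (r,kernel):
  lvl0: tbl 0x34, slot 9 ⇒ 0x3E007 (P1/RW1/US1/PS0)
  lvl1: tbl 0x3E, slot 12 ⇒ 0x41007 (P1/RW1/US1/PS0)
  ⇒ phys 0x41647  [2 reads]
#2 VA=0x1807990 (w,user):
  lvl0: tbl 0x34, slot 12 ⇒ 0x43007 (P1/RW1/US1/PS0)
  lvl1: tbl 0x43, slot 7 ⇒ 0x47007 (P1/RW1/US1/PS0)
  ⇒ phys 0x47990  [2 reads]
#3 VA=0x260A299 (r,kernel):
  lvl0: tbl 0x34, slot 19 ⇒ 0x4A007 (P1/RW1/US1/PS0)
  lvl1: tbl 0x4A, slot 10 ⇒ 0x4E007 (P1/RW1/US1/PS0)
  ⇒ phys 0x4E299  [2 reads]
#4 VA=0x1401703 (r,user):
  lvl0: tbl 0x34, slot 10 ⇒ 0x51007 (P1/RW1/US1/PS0)
  lvl1: tbl 0x51, slot 1 ⇒ 0x7000 (P0/RW0/US0/PS0)
  ✗ PAGE_NOT_PRESENT  [2 reads]
#5 VA=0x36086A6 (w,user):
  lvl0: tbl 0x34, slot 27 ⇒ 0x52007 (P1/RW1/US1/PS0)
  lvl1: tbl 0x52, slot 8 ⇒ 0x56007 (P1/RW1/US1/PS0)
  ⇒ phys 0x566A6  [2 reads]

Entries read for #4: 2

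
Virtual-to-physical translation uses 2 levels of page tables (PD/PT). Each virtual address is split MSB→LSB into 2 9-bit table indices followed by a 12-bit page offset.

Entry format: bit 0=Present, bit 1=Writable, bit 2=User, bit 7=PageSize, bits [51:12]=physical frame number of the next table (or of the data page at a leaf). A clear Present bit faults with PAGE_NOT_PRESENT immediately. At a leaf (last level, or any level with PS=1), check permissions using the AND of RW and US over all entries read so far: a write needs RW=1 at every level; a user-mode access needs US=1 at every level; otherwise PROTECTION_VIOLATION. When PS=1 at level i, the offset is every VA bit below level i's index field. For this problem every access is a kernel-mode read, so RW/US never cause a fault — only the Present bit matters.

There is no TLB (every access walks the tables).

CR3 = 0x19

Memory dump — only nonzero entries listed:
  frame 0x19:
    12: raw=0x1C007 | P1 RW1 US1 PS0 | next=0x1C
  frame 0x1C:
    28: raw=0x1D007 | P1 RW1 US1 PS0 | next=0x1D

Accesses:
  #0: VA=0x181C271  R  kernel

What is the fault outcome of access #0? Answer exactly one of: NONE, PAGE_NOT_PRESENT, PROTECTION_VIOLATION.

Trace:
#0 VA=0x181C271 (r,kernel):
  L0: frame=0x19 idx=12 entry=0x1C007 [P=1 RW=1 US=1 PS=0]
  L1: frame=0x1C idx=28 entry=0x1D007 [P=1 RW=1 US=1 PS=0]
  ⇒ phys 0x1D271  [2 reads]

Access #0 fault: NONE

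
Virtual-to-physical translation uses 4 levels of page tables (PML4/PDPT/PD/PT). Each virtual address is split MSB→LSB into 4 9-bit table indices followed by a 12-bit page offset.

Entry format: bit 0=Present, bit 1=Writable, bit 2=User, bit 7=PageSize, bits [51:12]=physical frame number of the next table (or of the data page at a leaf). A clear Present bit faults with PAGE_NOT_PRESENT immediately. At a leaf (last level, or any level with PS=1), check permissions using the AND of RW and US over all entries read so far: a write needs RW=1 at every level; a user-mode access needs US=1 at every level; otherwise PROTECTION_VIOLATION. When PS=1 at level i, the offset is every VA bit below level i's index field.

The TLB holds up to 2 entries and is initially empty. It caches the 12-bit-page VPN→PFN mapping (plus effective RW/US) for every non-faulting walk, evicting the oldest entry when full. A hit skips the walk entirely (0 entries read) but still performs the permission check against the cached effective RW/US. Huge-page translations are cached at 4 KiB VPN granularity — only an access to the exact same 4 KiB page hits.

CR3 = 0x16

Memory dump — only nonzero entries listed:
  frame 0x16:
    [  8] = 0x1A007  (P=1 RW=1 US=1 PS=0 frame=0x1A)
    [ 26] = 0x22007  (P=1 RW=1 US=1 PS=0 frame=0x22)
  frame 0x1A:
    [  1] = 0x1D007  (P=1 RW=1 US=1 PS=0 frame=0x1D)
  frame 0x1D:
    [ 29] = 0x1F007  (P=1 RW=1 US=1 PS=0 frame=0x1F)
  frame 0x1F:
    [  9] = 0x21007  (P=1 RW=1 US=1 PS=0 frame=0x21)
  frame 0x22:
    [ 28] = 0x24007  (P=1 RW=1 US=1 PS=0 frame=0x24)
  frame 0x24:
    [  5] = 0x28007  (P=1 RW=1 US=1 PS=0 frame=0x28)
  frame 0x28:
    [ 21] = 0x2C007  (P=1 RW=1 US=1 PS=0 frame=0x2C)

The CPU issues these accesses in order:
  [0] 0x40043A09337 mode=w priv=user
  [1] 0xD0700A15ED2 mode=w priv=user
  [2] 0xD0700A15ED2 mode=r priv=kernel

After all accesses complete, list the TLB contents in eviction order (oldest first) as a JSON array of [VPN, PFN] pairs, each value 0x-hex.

Walk each access:
#0 VA=0x40043A09337 (w,user):
  [0] read 0x16 idx=8: raw=0x1A007 flags P=1 W=1 U=1 S=0
  [1] read 0x1A idx=1: raw=0x1D007 flags P=1 W=1 U=1 S=0
  [2] read 0x1D idx=29: raw=0x1F007 flags P=1 W=1 U=1 S=0
  [3] read 0x1F idx=9: raw=0x21007 flags P=1 W=1 U=1 S=0
  → PA=0x21337  (4 entries read)
#1 VA=0xD0700A15ED2 (w,user):
  [0] read 0x16 idx=26: raw=0x22007 flags P=1 W=1 U=1 S=0
  [1] read 0x22 idx=28: raw=0x24007 flags P=1 W=1 U=1 S=0
  [2] read 0x24 idx=5: raw=0x28007 flags P=1 W=1 U=1 S=0
  [3] read 0x28 idx=21: raw=0x2C007 flags P=1 W=1 U=1 S=0
  → PA=0x2CED2  (4 entries read)
#2 VA=0xD0700A15ED2 (r,kernel):
  TLB hit vpn=0xD0700A15 → PA=0x2CED2

TLB: [["0x40043A09", "0x21"], ["0xD0700A15", "0x2C"]]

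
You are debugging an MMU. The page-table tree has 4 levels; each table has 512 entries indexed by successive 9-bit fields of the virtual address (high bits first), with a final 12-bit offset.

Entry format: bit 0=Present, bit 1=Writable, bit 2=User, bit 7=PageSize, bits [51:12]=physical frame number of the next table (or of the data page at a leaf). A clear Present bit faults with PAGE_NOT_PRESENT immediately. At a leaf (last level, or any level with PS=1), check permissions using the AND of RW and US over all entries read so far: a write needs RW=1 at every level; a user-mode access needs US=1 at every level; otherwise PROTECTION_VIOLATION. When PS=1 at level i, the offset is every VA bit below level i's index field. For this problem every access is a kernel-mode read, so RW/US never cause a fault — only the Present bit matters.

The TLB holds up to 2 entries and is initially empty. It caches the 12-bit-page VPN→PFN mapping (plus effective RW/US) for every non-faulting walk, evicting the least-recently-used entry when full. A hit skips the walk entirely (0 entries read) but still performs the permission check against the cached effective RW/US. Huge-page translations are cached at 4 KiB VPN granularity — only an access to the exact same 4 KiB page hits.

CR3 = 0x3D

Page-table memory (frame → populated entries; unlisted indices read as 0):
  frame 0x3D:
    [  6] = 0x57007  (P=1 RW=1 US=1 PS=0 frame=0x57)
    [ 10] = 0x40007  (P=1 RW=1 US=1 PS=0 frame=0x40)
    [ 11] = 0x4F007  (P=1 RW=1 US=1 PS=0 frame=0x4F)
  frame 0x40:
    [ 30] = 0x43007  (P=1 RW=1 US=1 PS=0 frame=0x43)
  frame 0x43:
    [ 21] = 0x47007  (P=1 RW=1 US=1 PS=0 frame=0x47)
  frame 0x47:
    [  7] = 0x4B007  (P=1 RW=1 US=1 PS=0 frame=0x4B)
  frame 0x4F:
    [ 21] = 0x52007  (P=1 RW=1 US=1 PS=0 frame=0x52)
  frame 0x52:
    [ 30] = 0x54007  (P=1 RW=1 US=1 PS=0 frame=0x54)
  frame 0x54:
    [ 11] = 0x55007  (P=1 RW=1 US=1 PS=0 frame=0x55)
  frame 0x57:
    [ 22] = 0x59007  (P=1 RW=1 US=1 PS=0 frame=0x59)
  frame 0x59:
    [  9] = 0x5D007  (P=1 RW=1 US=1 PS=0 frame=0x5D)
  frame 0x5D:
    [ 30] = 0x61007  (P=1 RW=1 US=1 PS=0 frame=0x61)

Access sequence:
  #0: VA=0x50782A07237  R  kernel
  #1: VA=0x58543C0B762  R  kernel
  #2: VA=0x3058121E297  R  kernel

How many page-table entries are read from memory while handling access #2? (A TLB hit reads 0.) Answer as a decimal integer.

Trace:
#0 VA=0x50782A07237 (r,kernel):
  lvl0: tbl 0x3D, slot 10 ⇒ 0x40007 (P1/RW1/US1/PS0)
  lvl1: tbl 0x40, slot 30 ⇒ 0x43007 (P1/RW1/US1/PS0)
  lvl2: tbl 0x43, slot 21 ⇒ 0x47007 (P1/RW1/US1/PS0)
  lvl3: tbl 0x47, slot 7 ⇒ 0x4B007 (P1/RW1/US1/PS0)
  ✓ 0x4B237  — 4 lookups
#1 VA=0x58543C0B762 (r,kernel):
  lvl0: tbl 0x3D, slot 11 ⇒ 0x4F007 (P1/RW1/US1/PS0)
  lvl1: tbl 0x4F, slot 21 ⇒ 0x52007 (P1/RW1/US1/PS0)
  lvl2: tbl 0x52, slot 30 ⇒ 0x54007 (P1/RW1/US1/PS0)
  lvl3: tbl 0x54, slot 11 ⇒ 0x55007 (P1/RW1/US1/PS0)
  ✓ 0x55762  — 4 lookups
#2 VA=0x3058121E297 (r,kernel):
  lvl0: tbl 0x3D, slot 6 ⇒ 0x57007 (P1/RW1/US1/PS0)
  lvl1: tbl 0x57, slot 22 ⇒ 0x59007 (P1/RW1/US1/PS0)
  lvl2: tbl 0x59, slot 9 ⇒ 0x5D007 (P1/RW1/US1/PS0)
  lvl3: tbl 0x5D, slot 30 ⇒ 0x61007 (P1/RW1/US1/PS0)
  ✓ 0x61297  — 4 lookups

Entries read for #2: 4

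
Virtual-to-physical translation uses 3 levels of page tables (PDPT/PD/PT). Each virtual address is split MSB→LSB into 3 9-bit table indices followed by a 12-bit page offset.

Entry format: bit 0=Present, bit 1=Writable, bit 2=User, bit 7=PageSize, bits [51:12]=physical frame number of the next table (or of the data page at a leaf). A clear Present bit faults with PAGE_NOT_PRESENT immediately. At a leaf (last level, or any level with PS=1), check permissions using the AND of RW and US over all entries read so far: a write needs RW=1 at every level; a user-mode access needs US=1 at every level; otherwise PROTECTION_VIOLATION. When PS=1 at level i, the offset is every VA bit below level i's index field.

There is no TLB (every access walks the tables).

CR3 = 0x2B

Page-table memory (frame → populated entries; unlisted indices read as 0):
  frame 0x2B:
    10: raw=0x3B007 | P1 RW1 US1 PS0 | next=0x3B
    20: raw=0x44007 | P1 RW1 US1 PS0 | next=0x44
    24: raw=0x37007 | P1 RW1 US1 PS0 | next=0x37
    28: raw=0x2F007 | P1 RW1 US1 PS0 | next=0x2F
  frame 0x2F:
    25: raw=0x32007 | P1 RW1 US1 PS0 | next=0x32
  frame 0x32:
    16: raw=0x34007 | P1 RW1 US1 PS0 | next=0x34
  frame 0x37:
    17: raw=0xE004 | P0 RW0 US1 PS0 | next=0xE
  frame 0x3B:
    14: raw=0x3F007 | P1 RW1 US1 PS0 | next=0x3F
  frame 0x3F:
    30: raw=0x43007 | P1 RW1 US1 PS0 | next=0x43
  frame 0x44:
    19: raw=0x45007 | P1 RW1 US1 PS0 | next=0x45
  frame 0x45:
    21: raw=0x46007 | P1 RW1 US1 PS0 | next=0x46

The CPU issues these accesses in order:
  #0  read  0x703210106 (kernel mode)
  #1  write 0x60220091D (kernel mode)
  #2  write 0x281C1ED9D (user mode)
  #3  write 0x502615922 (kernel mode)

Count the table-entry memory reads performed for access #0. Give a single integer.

Walk each access:
#0 VA=0x703210106 (r,kernel):
  [0] read 0x2B idx=28: raw=0x2F007 flags P=1 W=1 U=1 S=0
  [1] read 0x2F idx=25: raw=0x32007 flags P=1 W=1 U=1 S=0
  [2] read 0x32 idx=16: raw=0x34007 flags P=1 W=1 U=1 S=0
  ✓ 0x34106  — 3 lookups
#1 VA=0x60220091D (w,kernel):
  [0] read 0x2B idx=24: raw=0x37007 flags P=1 W=1 U=1 S=0
  [1] read 0x37 idx=17: raw=0xE004 flags P=0 W=0 U=1 S=0
  ⇒ fault: PAGE_NOT_PRESENT  — 2 lookups
#2 VA=0x281C1ED9D (w,user):
  [0] read 0x2B idx=10: raw=0x3B007 flags P=1 W=1 U=1 S=0
  [1] read 0x3B idx=14: raw=0x3F007 flags P=1 W=1 U=1 S=0
  [2] read 0x3F idx=30: raw=0x43007 flags P=1 W=1 U=1 S=0
  ✓ 0x43D9D  — 3 lookups
#3 VA=0x502615922 (w,kernel):
  [0] read 0x2B idx=20: raw=0x44007 flags P=1 W=1 U=1 S=0
  [1] read 0x44 idx=19: raw=0x45007 flags P=1 W=1 U=1 S=0
  [2] read 0x45 idx=21: raw=0x46007 flags P=1 W=1 U=1 S=0
  ✓ 0x46922  — 3 lookups

Entries read for #0: 3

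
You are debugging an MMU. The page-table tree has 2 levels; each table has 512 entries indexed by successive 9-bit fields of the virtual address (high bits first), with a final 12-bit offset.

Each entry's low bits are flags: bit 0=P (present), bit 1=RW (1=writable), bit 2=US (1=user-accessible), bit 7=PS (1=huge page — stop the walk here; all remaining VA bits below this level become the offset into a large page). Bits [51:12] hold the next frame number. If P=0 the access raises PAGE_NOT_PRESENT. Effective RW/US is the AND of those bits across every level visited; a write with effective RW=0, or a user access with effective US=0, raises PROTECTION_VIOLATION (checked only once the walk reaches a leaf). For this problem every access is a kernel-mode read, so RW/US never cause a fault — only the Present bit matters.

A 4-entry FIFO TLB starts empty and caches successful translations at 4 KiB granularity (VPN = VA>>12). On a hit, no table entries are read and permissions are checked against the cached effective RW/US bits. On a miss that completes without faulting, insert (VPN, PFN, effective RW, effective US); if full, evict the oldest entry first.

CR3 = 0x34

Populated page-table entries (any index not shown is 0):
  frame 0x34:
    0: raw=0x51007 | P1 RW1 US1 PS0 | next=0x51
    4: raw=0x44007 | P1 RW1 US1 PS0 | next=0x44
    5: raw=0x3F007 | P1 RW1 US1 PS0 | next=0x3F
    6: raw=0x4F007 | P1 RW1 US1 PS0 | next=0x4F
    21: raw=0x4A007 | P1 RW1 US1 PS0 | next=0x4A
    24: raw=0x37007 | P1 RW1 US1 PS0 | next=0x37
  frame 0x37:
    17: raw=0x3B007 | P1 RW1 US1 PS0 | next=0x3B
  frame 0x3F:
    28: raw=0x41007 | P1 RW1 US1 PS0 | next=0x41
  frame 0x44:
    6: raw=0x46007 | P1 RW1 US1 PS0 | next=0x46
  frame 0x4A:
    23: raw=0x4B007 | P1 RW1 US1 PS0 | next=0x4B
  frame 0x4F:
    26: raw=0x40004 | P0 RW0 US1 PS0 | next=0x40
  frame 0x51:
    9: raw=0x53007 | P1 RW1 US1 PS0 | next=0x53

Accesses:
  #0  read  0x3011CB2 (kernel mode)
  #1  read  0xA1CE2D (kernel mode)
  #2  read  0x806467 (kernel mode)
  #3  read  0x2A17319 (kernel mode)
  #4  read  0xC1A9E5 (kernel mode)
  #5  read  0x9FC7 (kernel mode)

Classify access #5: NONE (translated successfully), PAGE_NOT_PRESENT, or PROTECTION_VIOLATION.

Per-access translation:
#0 VA=0x3011CB2 (r,kernel):
  L0 @0x34[24] → 0x37007  P=1,RW=1,US=1,PS=0
  L1 @0x37[17] → 0x3B007  P=1,RW=1,US=1,PS=0
  → PA=0x3BCB2  (2 entries read)
#1 VA=0xA1CE2D (r,kernel):
  L0 @0x34[5] → 0x3F007  P=1,RW=1,US=1,PS=0
  L1 @0x3F[28] → 0x41007  P=1,RW=1,US=1,PS=0
  → PA=0x41E2D  (2 entries read)
#2 VA=0x806467 (r,kernel):
  L0 @0x34[4] → 0x44007  P=1,RW=1,US=1,PS=0
  L1 @0x44[6] → 0x46007  P=1,RW=1,US=1,PS=0
  → PA=0x46467  (2 entries read)
#3 VA=0x2A17319 (r,kernel):
  L0 @0x34[21] → 0x4A007  P=1,RW=1,US=1,PS=0
  L1 @0x4A[23] → 0x4B007  P=1,RW=1,US=1,PS=0
  → PA=0x4B319  (2 entries read)
#4 VA=0xC1A9E5 (r,kernel):
  L0 @0x34[6] → 0x4F007  P=1,RW=1,US=1,PS=0
  L1 @0x4F[26] → 0x40004  P=0,RW=0,US=1,PS=0
  ⇒ fault: PAGE_NOT_PRESENT  — 2 lookups
#5 VA=0x9FC7 (r,kernel):
  L0 @0x34[0] → 0x51007  P=1,RW=1,US=1,PS=0
  L1 @0x51[9] → 0x53007  P=1,RW=1,US=1,PS=0
  → PA=0x53FC7  (2 entries read)

Access #5 fault: NONE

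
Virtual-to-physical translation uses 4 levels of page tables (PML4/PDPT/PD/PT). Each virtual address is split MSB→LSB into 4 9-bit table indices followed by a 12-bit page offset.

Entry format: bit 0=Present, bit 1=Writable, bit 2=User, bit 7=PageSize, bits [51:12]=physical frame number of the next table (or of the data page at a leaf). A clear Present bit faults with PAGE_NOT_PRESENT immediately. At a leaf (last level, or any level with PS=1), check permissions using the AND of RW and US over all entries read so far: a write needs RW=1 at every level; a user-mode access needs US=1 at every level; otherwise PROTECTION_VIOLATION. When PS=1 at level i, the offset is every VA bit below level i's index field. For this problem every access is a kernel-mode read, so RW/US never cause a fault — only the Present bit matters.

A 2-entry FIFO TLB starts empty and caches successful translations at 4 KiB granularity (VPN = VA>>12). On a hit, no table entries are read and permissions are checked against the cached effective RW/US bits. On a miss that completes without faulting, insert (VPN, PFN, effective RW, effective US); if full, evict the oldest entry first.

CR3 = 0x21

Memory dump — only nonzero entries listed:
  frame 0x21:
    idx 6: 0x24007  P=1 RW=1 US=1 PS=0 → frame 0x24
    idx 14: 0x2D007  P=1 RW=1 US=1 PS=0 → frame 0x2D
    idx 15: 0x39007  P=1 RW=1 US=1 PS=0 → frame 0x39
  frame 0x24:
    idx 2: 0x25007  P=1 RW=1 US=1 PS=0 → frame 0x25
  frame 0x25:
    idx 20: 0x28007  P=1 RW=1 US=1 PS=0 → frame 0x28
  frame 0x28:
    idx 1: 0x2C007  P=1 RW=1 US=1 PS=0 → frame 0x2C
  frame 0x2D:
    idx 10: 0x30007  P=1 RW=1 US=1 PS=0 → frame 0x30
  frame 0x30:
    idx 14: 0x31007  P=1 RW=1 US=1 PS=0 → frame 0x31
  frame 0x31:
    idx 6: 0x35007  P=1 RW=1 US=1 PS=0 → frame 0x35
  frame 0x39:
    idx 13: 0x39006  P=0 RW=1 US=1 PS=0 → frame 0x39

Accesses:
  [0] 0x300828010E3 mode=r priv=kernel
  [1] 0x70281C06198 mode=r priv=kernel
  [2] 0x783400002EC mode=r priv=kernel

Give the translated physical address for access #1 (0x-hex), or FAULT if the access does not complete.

Per-access translation:
#0 VA=0x300828010E3 (r,kernel):
  [0] read 0x21 idx=6: raw=0x24007 flags P=1 W=1 U=1 S=0
  [1] read 0x24 idx=2: raw=0x25007 flags P=1 W=1 U=1 S=0
  [2] read 0x25 idx=20: raw=0x28007 flags P=1 W=1 U=1 S=0
  [3] read 0x28 idx=1: raw=0x2C007 flags P=1 W=1 U=1 S=0
  → PA=0x2C0E3  (4 entries read)
#1 VA=0x70281C06198 (r,kernel):
  [0] read 0x21 idx=14: raw=0x2D007 flags P=1 W=1 U=1 S=0
  [1] read 0x2D idx=10: raw=0x30007 flags P=1 W=1 U=1 S=0
  [2] read 0x30 idx=14: raw=0x31007 flags P=1 W=1 U=1 S=0
  [3] read 0x31 idx=6: raw=0x35007 flags P=1 W=1 U=1 S=0
  → PA=0x35198  (4 entries read)
#2 VA=0x783400002EC (r,kernel):
  [0] read 0x21 idx=15: raw=0x39007 flags P=1 W=1 U=1 S=0
  [1] read 0x39 idx=13: raw=0x39006 flags P=0 W=1 U=1 S=0
  → PAGE_NOT_PRESENT  (2 entries read)

Access #1 PA: 0x35198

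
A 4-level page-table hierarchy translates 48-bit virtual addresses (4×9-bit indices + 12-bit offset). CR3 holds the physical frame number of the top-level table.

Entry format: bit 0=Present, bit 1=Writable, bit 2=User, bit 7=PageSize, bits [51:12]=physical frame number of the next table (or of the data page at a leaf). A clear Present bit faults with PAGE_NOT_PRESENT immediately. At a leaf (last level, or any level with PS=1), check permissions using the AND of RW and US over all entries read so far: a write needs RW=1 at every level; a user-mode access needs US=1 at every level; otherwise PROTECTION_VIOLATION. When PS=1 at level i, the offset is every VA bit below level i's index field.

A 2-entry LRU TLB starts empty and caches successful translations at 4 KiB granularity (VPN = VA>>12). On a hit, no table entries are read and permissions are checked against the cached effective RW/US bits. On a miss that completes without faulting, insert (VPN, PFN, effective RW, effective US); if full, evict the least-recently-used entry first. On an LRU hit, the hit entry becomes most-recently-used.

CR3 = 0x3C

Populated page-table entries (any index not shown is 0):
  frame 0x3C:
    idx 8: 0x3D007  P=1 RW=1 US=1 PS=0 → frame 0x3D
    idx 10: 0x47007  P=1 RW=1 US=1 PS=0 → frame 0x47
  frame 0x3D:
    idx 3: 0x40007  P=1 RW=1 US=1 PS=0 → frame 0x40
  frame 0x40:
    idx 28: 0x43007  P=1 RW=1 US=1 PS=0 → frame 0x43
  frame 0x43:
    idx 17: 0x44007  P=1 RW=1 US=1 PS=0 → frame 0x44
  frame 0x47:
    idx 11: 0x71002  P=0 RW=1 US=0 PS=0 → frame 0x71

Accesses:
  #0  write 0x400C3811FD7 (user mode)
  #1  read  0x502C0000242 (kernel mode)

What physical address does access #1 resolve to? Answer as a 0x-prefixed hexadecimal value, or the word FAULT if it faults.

Trace:
#0 VA=0x400C3811FD7 (w,user):
  lvl0: tbl 0x3C, slot 8 ⇒ 0x3D007 (P1/RW1/US1/PS0)
  lvl1: tbl 0x3D, slot 3 ⇒ 0x40007 (P1/RW1/US1/PS0)
  lvl2: tbl 0x40, slot 28 ⇒ 0x43007 (P1/RW1/US1/PS0)
  lvl3: tbl 0x43, slot 17 ⇒ 0x44007 (P1/RW1/US1/PS0)
  ⇒ phys 0x44FD7  [4 reads]
#1 VA=0x502C0000242 (r,kernel):
  lvl0: tbl 0x3C, slot 10 ⇒ 0x47007 (P1/RW1/US1/PS0)
  lvl1: tbl 0x47, slot 11 ⇒ 0x71002 (P0/RW1/US0/PS0)
  ⇒ fault: PAGE_NOT_PRESENT  — 2 lookups

Access #1 PA: FAULT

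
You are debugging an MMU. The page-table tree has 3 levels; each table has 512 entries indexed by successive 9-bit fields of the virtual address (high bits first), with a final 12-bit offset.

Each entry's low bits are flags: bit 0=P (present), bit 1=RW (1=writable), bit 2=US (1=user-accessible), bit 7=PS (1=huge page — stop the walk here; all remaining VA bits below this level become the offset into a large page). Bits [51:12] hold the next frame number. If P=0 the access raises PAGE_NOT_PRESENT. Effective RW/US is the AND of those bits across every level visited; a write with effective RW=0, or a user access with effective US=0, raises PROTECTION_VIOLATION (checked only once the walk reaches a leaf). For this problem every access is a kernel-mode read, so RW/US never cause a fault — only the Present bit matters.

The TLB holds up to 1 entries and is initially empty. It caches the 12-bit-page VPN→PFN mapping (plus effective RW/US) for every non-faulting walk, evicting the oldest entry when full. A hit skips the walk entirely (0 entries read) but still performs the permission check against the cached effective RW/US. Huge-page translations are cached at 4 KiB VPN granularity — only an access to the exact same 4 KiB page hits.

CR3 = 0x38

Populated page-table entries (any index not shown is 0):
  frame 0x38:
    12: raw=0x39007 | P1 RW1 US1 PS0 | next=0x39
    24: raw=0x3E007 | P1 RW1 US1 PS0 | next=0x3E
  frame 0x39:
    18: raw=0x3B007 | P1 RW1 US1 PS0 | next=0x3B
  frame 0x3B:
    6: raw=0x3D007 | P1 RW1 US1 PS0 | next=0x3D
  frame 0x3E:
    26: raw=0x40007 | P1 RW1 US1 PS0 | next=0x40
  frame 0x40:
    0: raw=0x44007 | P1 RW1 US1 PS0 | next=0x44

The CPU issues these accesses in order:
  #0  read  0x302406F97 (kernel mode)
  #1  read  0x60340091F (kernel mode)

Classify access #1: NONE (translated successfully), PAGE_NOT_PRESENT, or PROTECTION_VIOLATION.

Walk each access:
#0 VA=0x302406F97 (r,kernel):
  lvl0: tbl 0x38, slot 12 ⇒ 0x39007 (P1/RW1/US1/PS0)
  lvl1: tbl 0x39, slot 18 ⇒ 0x3B007 (P1/RW1/US1/PS0)
  lvl2: tbl 0x3B, slot 6 ⇒ 0x3D007 (P1/RW1/US1/PS0)
  → PA=0x3DF97  (3 entries read)
#1 VA=0x60340091F (r,kernel):
  lvl0: tbl 0x38, slot 24 ⇒ 0x3E007 (P1/RW1/US1/PS0)
  lvl1: tbl 0x3E, slot 26 ⇒ 0x40007 (P1/RW1/US1/PS0)
  lvl2: tbl 0x40, slot 0 ⇒ 0x44007 (P1/RW1/US1/PS0)
  → PA=0x4491F  (3 entries read)

Access #1 fault: NONE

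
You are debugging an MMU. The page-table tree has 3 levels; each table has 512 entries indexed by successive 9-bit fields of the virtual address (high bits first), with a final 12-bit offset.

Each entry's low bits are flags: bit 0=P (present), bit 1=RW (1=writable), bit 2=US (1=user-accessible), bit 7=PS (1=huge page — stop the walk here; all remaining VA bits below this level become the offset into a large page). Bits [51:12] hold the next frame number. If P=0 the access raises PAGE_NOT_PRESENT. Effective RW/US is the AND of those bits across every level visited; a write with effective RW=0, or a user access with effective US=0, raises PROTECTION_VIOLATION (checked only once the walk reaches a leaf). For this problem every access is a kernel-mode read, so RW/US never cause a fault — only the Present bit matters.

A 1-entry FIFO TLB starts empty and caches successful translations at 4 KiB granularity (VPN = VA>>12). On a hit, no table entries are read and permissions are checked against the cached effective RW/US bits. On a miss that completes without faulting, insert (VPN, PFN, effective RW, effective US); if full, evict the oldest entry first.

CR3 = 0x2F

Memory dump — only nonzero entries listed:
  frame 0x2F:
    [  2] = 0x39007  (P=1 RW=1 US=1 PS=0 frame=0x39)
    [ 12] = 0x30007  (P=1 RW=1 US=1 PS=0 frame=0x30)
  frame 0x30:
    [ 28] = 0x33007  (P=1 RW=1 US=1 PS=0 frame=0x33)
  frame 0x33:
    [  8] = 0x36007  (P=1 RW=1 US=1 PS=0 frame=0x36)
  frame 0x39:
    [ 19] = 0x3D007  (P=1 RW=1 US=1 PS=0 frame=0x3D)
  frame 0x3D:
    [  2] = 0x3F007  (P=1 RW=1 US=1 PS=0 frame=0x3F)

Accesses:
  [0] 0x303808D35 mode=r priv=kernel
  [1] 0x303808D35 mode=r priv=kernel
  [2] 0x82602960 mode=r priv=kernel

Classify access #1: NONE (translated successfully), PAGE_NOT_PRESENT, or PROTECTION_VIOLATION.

Per-access translation:
#0 VA=0x303808D35 (r,kernel):
  [0] read 0x2F idx=12: raw=0x30007 flags P=1 W=1 U=1 S=0
  [1] read 0x30 idx=28: raw=0x33007 flags P=1 W=1 U=1 S=0
  [2] read 0x33 idx=8: raw=0x36007 flags P=1 W=1 U=1 S=0
  ✓ 0x36D35  — 3 lookups
#1 VA=0x303808D35 (r,kernel):
  TLB hit vpn=0x303808 → PA=0x36D35
#2 VA=0x82602960 (r,kernel):
  [0] read 0x2F idx=2: raw=0x39007 flags P=1 W=1 U=1 S=0
  [1] read 0x39 idx=19: raw=0x3D007 flags P=1 W=1 U=1 S=0
  [2] read 0x3D idx=2: raw=0x3F007 flags P=1 W=1 U=1 S=0
  ✓ 0x3F960  — 3 lookups

Access #1 fault: NONE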